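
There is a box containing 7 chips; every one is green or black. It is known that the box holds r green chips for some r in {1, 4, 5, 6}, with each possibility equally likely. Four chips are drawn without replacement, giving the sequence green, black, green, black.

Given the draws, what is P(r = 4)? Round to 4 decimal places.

Under each hypothesis, the probability of the observed sequence is: P(data | r = 1) = (1/7)(6/6)(0/5) = 0; P(data | r = 4) = (4/7)(3/6)(3/5)(2/4) = 3/35; P(data | r = 5) = (5/7)(2/6)(4/5)(1/4) = 1/21; P(data | r = 6) = (6/7)(1/6)(5/5)(0/4) = 0.
The prior-weighted likelihoods are 1/4 · 0 = 0, 1/4 · 3/35 = 3/140, 1/4 · 1/21 = 1/84, 1/4 · 0 = 0; summing to 1/30.
So P(r = 4 | data) = (3/140) / (1/30) = 9/14.

0.6429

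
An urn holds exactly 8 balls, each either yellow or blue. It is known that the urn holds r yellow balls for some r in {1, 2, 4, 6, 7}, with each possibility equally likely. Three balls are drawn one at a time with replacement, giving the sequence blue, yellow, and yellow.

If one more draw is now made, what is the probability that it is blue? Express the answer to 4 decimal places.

Under each hypothesis, the probability of the observed sequence is: P(data | r = 1) = (7/8)(1/8)(1/8) = 0.013672; P(data | r = 2) = (6/8)(2/8)(2/8) = 0.046875; P(data | r = 4) = (4/8)(4/8)(4/8) = 0.125; P(data | r = 6) = (2/8)(6/8)(6/8) = 0.14062; P(data | r = 7) = (1/8)(7/8)(7/8) = 0.095703.
Weighting by the prior gives 1/5 · 0.013672 = 0.0027344, 1/5 · 0.046875 = 0.009375, 1/5 · 0.125 = 0.025, 1/5 · 0.14062 = 0.028125, 1/5 · 0.095703 = 0.019141; these sum to 0.084375.
The posterior is then P(r = 1 | data) = 0.032407, P(r = 2 | data) = 0.11111, P(r = 4 | data) = 0.2963, P(r = 6 | data) = 0.33333, P(r = 7 | data) = 0.22685.
Averaging over the posterior, P(blue next | data) = (7/8)(0.032407) + (3/4)(0.11111) + (1/2)(0.2963) + (1/4)(0.33333) + (1/8)(0.22685) = 0.37153.

0.3715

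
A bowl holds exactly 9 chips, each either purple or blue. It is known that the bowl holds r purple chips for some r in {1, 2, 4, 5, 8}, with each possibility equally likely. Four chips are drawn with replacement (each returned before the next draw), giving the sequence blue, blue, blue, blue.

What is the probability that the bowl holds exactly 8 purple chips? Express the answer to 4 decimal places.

0.0001

For each hypothesis, P(data | H) works out to: P(data | r = 1) = (8/9)(8/9)(8/9)(8/9) = 0.6243; P(data | r = 2) = (7/9)(7/9)(7/9)(7/9) = 0.36595; P(data | r = 4) = (5/9)(5/9)(5/9)(5/9) = 0.09526; P(data | r = 5) = (4/9)(4/9)(4/9)(4/9) = 0.039018; P(data | r = 8) = (1/9)(1/9)(1/9)(1/9) = 0.00015242.
Weighting by the prior gives 1/5 · 0.6243 = 0.12486, 1/5 · 0.36595 = 0.07319, 1/5 · 0.09526 = 0.019052, 1/5 · 0.039018 = 0.0078037, 1/5 · 0.00015242 = 3.0483e-05; with total 0.22494.
Hence P(r = 8 | data) = (3.0483e-05) / (0.22494) = 0.00013552.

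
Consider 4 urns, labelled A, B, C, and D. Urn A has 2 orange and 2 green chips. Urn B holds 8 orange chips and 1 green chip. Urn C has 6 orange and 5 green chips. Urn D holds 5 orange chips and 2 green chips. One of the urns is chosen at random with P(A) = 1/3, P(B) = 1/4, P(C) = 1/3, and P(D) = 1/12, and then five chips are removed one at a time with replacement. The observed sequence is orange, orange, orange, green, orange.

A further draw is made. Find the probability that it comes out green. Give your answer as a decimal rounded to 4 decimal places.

0.3167

Under each hypothesis, the probability of the observed sequence is: P(data | urn A) = (2/4)(2/4)(2/4)(2/4)(2/4) = 0.03125; P(data | urn B) = (8/9)(8/9)(8/9)(1/9)(8/9) = 0.069366; P(data | urn C) = (6/11)(6/11)(6/11)(5/11)(6/11) = 0.040236; P(data | urn D) = (5/7)(5/7)(5/7)(2/7)(5/7) = 0.074374.
Weighting by the prior gives 1/3 · 0.03125 = 0.010417, 1/4 · 0.069366 = 0.017342, 1/3 · 0.040236 = 0.013412, 1/12 · 0.074374 = 0.0061978; summing to 0.047368.
The posterior is then P(urn A | data) = 0.21991, P(urn B | data) = 0.3661, P(urn C | data) = 0.28314, P(urn D | data) = 0.13084.
The predictive probability is P(green next | data) = (1/2)(0.21991) + (1/9)(0.3661) + (5/11)(0.28314) + (2/7)(0.13084) = 0.31672.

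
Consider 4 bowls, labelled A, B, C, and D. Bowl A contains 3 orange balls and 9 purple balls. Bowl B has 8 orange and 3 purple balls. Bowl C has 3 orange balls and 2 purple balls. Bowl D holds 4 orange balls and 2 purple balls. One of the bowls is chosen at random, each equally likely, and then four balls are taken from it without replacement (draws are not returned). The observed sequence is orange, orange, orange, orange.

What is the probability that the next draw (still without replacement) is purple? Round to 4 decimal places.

0.5652

Compute the likelihood of the observed sequence for each case: P(data | bowl A) = (3/12)(2/11)(1/10)(0/9) = 0; P(data | bowl B) = (8/11)(7/10)(6/9)(5/8) = 7/33; P(data | bowl C) = (3/5)(2/4)(1/3)(0/2) = 0; P(data | bowl D) = (4/6)(3/5)(2/4)(1/3) = 1/15.
The prior-weighted likelihoods are 1/4 · 0 = 0, 1/4 · 7/33 = 7/132, 1/4 · 0 = 0, 1/4 · 1/15 = 1/60; summing to 23/330.
Normalising, the posterior is P(bowl A | data) = 0, P(bowl B | data) = 35/46, P(bowl C | data) = 0, P(bowl D | data) = 11/46.
Averaging over the posterior, P(purple next | data) = (3/7)(35/46) + (1)(11/46) = 13/23.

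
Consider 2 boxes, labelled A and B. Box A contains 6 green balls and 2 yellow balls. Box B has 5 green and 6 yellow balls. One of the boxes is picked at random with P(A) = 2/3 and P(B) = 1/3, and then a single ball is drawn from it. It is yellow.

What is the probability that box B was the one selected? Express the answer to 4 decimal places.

The likelihood of this draw under each hypothesis: P(data | box A) = (2/8) = 1/4; P(data | box B) = (6/11) = 6/11.
Multiplying each by its prior: 2/3 · 1/4 = 1/6, 1/3 · 6/11 = 2/11; summing to 23/66.
Hence P(box B | data) = (2/11) / (23/66) = 12/23.

0.5217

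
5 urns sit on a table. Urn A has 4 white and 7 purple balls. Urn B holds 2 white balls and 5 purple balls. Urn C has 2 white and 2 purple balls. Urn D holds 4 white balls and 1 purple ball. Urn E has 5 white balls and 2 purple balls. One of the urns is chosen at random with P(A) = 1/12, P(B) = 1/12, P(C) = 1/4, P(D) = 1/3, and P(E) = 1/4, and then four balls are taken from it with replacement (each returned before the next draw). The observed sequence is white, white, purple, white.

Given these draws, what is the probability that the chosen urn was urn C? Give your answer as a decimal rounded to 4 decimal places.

For each hypothesis, P(data | H) works out to: P(data | urn A) = (4/11)(4/11)(7/11)(4/11) = 0.030599; P(data | urn B) = (2/7)(2/7)(5/7)(2/7) = 0.01666; P(data | urn C) = (2/4)(2/4)(2/4)(2/4) = 0.0625; P(data | urn D) = (4/5)(4/5)(1/5)(4/5) = 0.1024; P(data | urn E) = (5/7)(5/7)(2/7)(5/7) = 0.10412.
Multiplying each by its prior: 1/12 · 0.030599 = 0.0025499, 1/12 · 0.01666 = 0.0013883, 1/4 · 0.0625 = 0.015625, 1/3 · 0.1024 = 0.034133, 1/4 · 0.10412 = 0.026031; summing to 0.079727.
By Bayes' rule, P(urn C | data) = (0.015625) / (0.079727) = 0.19598.

0.1960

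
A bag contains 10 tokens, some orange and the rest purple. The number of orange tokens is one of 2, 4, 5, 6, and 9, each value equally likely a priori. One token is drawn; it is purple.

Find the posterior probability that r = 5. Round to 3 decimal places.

Compute the likelihood of this draw for each case: P(data | r = 2) = (8/10) = 4/5; P(data | r = 4) = (6/10) = 3/5; P(data | r = 5) = (5/10) = 1/2; P(data | r = 6) = (4/10) = 2/5; P(data | r = 9) = (1/10) = 1/10.
The prior-weighted likelihoods are 1/5 · 4/5 = 4/25, 1/5 · 3/5 = 3/25, 1/5 · 1/2 = 1/10, 1/5 · 2/5 = 2/25, 1/5 · 1/10 = 1/50; summing to 12/25.
Therefore the posterior P(r = 5 | data) = (1/10) / (12/25) = 5/24.

0.208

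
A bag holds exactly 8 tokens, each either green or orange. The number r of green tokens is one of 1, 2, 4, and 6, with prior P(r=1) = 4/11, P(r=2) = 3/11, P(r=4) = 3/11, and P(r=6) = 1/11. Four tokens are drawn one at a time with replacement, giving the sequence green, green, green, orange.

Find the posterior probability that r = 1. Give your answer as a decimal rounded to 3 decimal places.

0.020

Compute the likelihood of the observed sequence for each case: P(data | r = 1) = (1/8)(1/8)(1/8)(7/8) = 0.001709; P(data | r = 2) = (2/8)(2/8)(2/8)(6/8) = 0.011719; P(data | r = 4) = (4/8)(4/8)(4/8)(4/8) = 0.0625; P(data | r = 6) = (6/8)(6/8)(6/8)(2/8) = 0.10547.
Multiplying each by its prior: 4/11 · 0.001709 = 0.00062145, 3/11 · 0.011719 = 0.003196, 3/11 · 0.0625 = 0.017045, 1/11 · 0.10547 = 0.0095881; with total 0.030451.
So P(r = 1 | data) = (0.00062145) / (0.030451) = 0.020408.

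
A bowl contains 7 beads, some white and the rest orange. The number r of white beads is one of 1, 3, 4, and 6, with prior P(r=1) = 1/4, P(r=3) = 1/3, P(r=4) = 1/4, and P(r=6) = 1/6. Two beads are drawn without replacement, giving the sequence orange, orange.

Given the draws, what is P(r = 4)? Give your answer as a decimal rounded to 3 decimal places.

Compute the likelihood of the observed sequence for each case: P(data | r = 1) = (6/7)(5/6) = 5/7; P(data | r = 3) = (4/7)(3/6) = 2/7; P(data | r = 4) = (3/7)(2/6) = 1/7; P(data | r = 6) = (1/7)(0/6) = 0.
The prior-weighted likelihoods are 1/4 · 5/7 = 5/28, 1/3 · 2/7 = 2/21, 1/4 · 1/7 = 1/28, 1/6 · 0 = 0; with total 13/42.
So P(r = 4 | data) = (1/28) / (13/42) = 3/26.

0.115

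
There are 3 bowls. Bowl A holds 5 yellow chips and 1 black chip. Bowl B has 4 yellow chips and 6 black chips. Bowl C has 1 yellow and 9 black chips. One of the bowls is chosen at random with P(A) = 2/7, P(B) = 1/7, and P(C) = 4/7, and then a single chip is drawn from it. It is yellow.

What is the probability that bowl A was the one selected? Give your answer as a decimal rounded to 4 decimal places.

0.6757

Under each hypothesis, the probability of this draw is: P(data | bowl A) = (5/6) = 5/6; P(data | bowl B) = (4/10) = 2/5; P(data | bowl C) = (1/10) = 1/10.
The prior-weighted likelihoods are 2/7 · 5/6 = 5/21, 1/7 · 2/5 = 2/35, 4/7 · 1/10 = 2/35; these sum to 37/105.
Hence P(bowl A | data) = (5/21) / (37/105) = 25/37.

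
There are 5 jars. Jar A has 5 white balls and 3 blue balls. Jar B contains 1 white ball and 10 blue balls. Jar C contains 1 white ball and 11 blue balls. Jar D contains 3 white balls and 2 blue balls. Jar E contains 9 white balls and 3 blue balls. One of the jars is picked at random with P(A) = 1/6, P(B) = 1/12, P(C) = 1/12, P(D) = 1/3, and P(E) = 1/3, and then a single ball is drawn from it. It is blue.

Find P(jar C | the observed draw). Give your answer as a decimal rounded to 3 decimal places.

Under each hypothesis, the probability of this draw is: P(data | jar A) = (3/8) = 3/8; P(data | jar B) = (10/11) = 10/11; P(data | jar C) = (11/12) = 11/12; P(data | jar D) = (2/5) = 2/5; P(data | jar E) = (3/12) = 1/4.
Weighting by the prior gives 1/6 · 3/8 = 1/16, 1/12 · 10/11 = 5/66, 1/12 · 11/12 = 11/144, 1/3 · 2/5 = 2/15, 1/3 · 1/4 = 1/12; these sum to 427/990.
Hence P(jar C | data) = (11/144) / (427/990) = 605/3416.

0.177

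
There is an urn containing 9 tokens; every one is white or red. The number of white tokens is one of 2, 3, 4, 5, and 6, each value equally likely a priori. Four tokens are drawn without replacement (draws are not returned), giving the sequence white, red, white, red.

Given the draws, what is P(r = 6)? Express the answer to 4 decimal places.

For each hypothesis, P(data | H) works out to: P(data | r = 2) = (2/9)(7/8)(1/7)(6/6) = 1/36; P(data | r = 3) = (3/9)(6/8)(2/7)(5/6) = 5/84; P(data | r = 4) = (4/9)(5/8)(3/7)(4/6) = 5/63; P(data | r = 5) = (5/9)(4/8)(4/7)(3/6) = 5/63; P(data | r = 6) = (6/9)(3/8)(5/7)(2/6) = 5/84.
Multiplying each by its prior: 1/5 · 1/36 = 1/180, 1/5 · 5/84 = 1/84, 1/5 · 5/63 = 1/63, 1/5 · 5/63 = 1/63, 1/5 · 5/84 = 1/84; these sum to 11/180.
Therefore the posterior P(r = 6 | data) = (1/84) / (11/180) = 15/77.

0.1948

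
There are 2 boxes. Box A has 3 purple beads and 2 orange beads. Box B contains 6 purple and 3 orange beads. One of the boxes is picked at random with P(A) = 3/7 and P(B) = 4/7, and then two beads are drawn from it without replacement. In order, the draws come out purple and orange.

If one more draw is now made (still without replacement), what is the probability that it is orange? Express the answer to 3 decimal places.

Compute the likelihood of the observed sequence for each case: P(data | box A) = (3/5)(2/4) = 3/10; P(data | box B) = (6/9)(3/8) = 1/4.
Multiplying each by its prior: 3/7 · 3/10 = 9/70, 4/7 · 1/4 = 1/7; summing to 19/70.
Normalising, the posterior is P(box A | data) = 9/19, P(box B | data) = 10/19.
So P(orange next | data) = Σ P(orange next | H) P(H | data) = (1/3)(9/19) + (2/7)(10/19) = 41/133.

0.308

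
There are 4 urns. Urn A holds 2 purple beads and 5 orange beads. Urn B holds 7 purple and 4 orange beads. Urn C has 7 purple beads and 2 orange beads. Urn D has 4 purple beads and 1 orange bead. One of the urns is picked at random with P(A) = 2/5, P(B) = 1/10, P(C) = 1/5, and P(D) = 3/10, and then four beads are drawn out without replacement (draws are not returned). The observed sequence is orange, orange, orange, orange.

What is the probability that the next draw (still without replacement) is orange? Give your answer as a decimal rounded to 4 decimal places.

0.3316

The likelihood of the observed sequence under each hypothesis: P(data | urn A) = (5/7)(4/6)(3/5)(2/4) = 0.14286; P(data | urn B) = (4/11)(3/10)(2/9)(1/8) = 0.0030303; P(data | urn C) = (2/9)(1/8)(0/7) = 0; P(data | urn D) = (1/5)(0/4) = 0.
Weighting by the prior gives 2/5 · 0.14286 = 0.057143, 1/10 · 0.0030303 = 0.00030303, 1/5 · 0 = 0, 3/10 · 0 = 0; summing to 0.057446.
Normalising, the posterior is P(urn A | data) = 0.99472, P(urn B | data) = 0.0052751, P(urn C | data) = 0, P(urn D | data) = 0.
So P(orange next | data) = Σ P(orange next | H) P(H | data) = (1/3)(0.99472) + (0)(0.0052751) = 0.33157.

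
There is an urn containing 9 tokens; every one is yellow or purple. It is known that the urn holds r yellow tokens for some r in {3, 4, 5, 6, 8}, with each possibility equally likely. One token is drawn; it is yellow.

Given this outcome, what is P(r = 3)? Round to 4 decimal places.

0.1154

Compute the likelihood of this draw for each case: P(data | r = 3) = (3/9) = 1/3; P(data | r = 4) = (4/9) = 4/9; P(data | r = 5) = (5/9) = 5/9; P(data | r = 6) = (6/9) = 2/3; P(data | r = 8) = (8/9) = 8/9.
Weighting by the prior gives 1/5 · 1/3 = 1/15, 1/5 · 4/9 = 4/45, 1/5 · 5/9 = 1/9, 1/5 · 2/3 = 2/15, 1/5 · 8/9 = 8/45; with total 26/45.
So P(r = 3 | data) = (1/15) / (26/45) = 3/26.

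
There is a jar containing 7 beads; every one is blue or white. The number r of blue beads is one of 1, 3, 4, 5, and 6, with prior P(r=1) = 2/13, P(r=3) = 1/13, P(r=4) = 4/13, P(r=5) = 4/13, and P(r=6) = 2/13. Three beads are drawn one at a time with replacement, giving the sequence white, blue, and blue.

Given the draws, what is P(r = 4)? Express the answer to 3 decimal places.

Under each hypothesis, the probability of the observed sequence is: P(data | r = 1) = (6/7)(1/7)(1/7) = 0.017493; P(data | r = 3) = (4/7)(3/7)(3/7) = 0.10496; P(data | r = 4) = (3/7)(4/7)(4/7) = 0.13994; P(data | r = 5) = (2/7)(5/7)(5/7) = 0.14577; P(data | r = 6) = (1/7)(6/7)(6/7) = 0.10496.
The prior-weighted likelihoods are 2/13 · 0.017493 = 0.0026912, 1/13 · 0.10496 = 0.0080736, 4/13 · 0.13994 = 0.043059, 4/13 · 0.14577 = 0.044853, 2/13 · 0.10496 = 0.016147; with total 0.11482.
Hence P(r = 4 | data) = (0.043059) / (0.11482) = 0.375.

0.375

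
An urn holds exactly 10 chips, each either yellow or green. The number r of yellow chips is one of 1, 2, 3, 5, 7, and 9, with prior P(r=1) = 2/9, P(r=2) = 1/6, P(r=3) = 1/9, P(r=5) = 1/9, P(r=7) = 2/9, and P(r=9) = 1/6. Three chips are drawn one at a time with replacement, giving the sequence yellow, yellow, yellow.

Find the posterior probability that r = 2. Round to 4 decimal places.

Under each hypothesis, the probability of the observed sequence is: P(data | r = 1) = (1/10)(1/10)(1/10) = 0.001; P(data | r = 2) = (2/10)(2/10)(2/10) = 0.008; P(data | r = 3) = (3/10)(3/10)(3/10) = 0.027; P(data | r = 5) = (5/10)(5/10)(5/10) = 0.125; P(data | r = 7) = (7/10)(7/10)(7/10) = 0.343; P(data | r = 9) = (9/10)(9/10)(9/10) = 0.729.
Weighting by the prior gives 2/9 · 0.001 = 0.00022222, 1/6 · 0.008 = 0.0013333, 1/9 · 0.027 = 0.003, 1/9 · 0.125 = 0.013889, 2/9 · 0.343 = 0.076222, 1/6 · 0.729 = 0.1215; these sum to 0.21617.
Therefore the posterior P(r = 2 | data) = (0.0013333) / (0.21617) = 0.0061681.

0.0062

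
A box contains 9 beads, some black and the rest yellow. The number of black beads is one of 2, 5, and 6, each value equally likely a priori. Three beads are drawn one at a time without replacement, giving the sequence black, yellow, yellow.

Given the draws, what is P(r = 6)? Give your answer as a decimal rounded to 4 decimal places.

Under each hypothesis, the probability of the observed sequence is: P(data | r = 2) = (2/9)(7/8)(6/7) = 1/6; P(data | r = 5) = (5/9)(4/8)(3/7) = 5/42; P(data | r = 6) = (6/9)(3/8)(2/7) = 1/14.
Weighting by the prior gives 1/3 · 1/6 = 1/18, 1/3 · 5/42 = 5/126, 1/3 · 1/14 = 1/42; these sum to 5/42.
Hence P(r = 6 | data) = (1/42) / (5/42) = 1/5.

0.2000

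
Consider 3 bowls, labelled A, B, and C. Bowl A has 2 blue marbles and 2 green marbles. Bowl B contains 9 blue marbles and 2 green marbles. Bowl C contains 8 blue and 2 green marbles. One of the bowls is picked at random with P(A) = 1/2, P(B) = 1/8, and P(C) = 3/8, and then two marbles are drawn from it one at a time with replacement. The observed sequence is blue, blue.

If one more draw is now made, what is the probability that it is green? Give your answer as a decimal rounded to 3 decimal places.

0.280

Compute the likelihood of the observed sequence for each case: P(data | bowl A) = (2/4)(2/4) = 0.25; P(data | bowl B) = (9/11)(9/11) = 0.66942; P(data | bowl C) = (8/10)(8/10) = 0.64.
Weighting by the prior gives 1/2 · 0.25 = 0.125, 1/8 · 0.66942 = 0.083678, 3/8 · 0.64 = 0.24; these sum to 0.44868.
The posterior is then P(bowl A | data) = 0.2786, P(bowl B | data) = 0.1865, P(bowl C | data) = 0.53491.
Averaging over the posterior, P(green next | data) = (1/2)(0.2786) + (2/11)(0.1865) + (1/5)(0.53491) = 0.28019.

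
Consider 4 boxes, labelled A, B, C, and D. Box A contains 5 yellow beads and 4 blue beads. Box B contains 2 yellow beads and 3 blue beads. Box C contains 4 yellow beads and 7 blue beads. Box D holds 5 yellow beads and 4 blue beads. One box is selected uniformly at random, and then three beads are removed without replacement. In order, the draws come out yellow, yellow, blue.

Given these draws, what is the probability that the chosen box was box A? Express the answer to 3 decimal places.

The likelihood of the observed sequence under each hypothesis: P(data | box A) = (5/9)(4/8)(4/7) = 0.15873; P(data | box B) = (2/5)(1/4)(3/3) = 0.1; P(data | box C) = (4/11)(3/10)(7/9) = 0.084848; P(data | box D) = (5/9)(4/8)(4/7) = 0.15873.
Multiplying each by its prior: 1/4 · 0.15873 = 0.039683, 1/4 · 0.1 = 0.025, 1/4 · 0.084848 = 0.021212, 1/4 · 0.15873 = 0.039683; these sum to 0.12558.
Hence P(box A | data) = (0.039683) / (0.12558) = 0.316.

0.316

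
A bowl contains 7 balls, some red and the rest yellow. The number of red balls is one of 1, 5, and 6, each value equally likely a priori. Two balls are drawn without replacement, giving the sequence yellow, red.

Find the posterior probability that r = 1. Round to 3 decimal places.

For each hypothesis, P(data | H) works out to: P(data | r = 1) = (6/7)(1/6) = 1/7; P(data | r = 5) = (2/7)(5/6) = 5/21; P(data | r = 6) = (1/7)(6/6) = 1/7.
Weighting by the prior gives 1/3 · 1/7 = 1/21, 1/3 · 5/21 = 5/63, 1/3 · 1/7 = 1/21; with total 11/63.
So P(r = 1 | data) = (1/21) / (11/63) = 3/11.

0.273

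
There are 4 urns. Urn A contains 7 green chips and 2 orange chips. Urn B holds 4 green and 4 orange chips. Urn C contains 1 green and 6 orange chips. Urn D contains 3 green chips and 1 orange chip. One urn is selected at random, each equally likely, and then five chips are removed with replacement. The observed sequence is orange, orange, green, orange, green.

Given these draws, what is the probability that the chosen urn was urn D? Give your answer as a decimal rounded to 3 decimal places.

0.148

Under each hypothesis, the probability of the observed sequence is: P(data | urn A) = (2/9)(2/9)(7/9)(2/9)(7/9) = 0.0066386; P(data | urn B) = (4/8)(4/8)(4/8)(4/8)(4/8) = 0.03125; P(data | urn C) = (6/7)(6/7)(1/7)(6/7)(1/7) = 0.012852; P(data | urn D) = (1/4)(1/4)(3/4)(1/4)(3/4) = 0.0087891.
Weighting by the prior gives 1/4 · 0.0066386 = 0.0016596, 1/4 · 0.03125 = 0.0078125, 1/4 · 0.012852 = 0.0032129, 1/4 · 0.0087891 = 0.0021973; these sum to 0.014882.
By Bayes' rule, P(urn D | data) = (0.0021973) / (0.014882) = 0.14764.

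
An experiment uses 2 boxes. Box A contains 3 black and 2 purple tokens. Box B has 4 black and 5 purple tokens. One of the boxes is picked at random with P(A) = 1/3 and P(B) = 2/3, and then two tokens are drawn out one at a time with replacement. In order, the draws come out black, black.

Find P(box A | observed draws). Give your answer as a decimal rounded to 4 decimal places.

0.4768

For each hypothesis, P(data | H) works out to: P(data | box A) = (3/5)(3/5) = 0.36; P(data | box B) = (4/9)(4/9) = 0.19753.
The prior-weighted likelihoods are 1/3 · 0.36 = 0.12, 2/3 · 0.19753 = 0.13169; these sum to 0.25169.
Therefore the posterior P(box A | data) = (0.12) / (0.25169) = 0.47678.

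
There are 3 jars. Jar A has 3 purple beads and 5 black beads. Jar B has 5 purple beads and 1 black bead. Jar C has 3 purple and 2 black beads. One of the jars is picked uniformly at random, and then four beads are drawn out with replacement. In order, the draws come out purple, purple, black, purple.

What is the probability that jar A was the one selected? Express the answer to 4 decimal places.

0.1527

The likelihood of the observed sequence under each hypothesis: P(data | jar A) = (3/8)(3/8)(5/8)(3/8) = 0.032959; P(data | jar B) = (5/6)(5/6)(1/6)(5/6) = 0.096451; P(data | jar C) = (3/5)(3/5)(2/5)(3/5) = 0.0864.
Weighting by the prior gives 1/3 · 0.032959 = 0.010986, 1/3 · 0.096451 = 0.03215, 1/3 · 0.0864 = 0.0288; with total 0.071937.
Therefore the posterior P(jar A | data) = (0.010986) / (0.071937) = 0.15272.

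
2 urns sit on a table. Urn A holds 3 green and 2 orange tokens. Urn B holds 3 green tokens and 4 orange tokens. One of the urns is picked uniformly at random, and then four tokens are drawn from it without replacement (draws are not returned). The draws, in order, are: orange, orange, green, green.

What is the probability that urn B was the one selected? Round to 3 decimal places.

For each hypothesis, P(data | H) works out to: P(data | urn A) = (2/5)(1/4)(3/3)(2/2) = 1/10; P(data | urn B) = (4/7)(3/6)(3/5)(2/4) = 3/35.
Multiplying each by its prior: 1/2 · 1/10 = 1/20, 1/2 · 3/35 = 3/70; these sum to 13/140.
So P(urn B | data) = (3/70) / (13/140) = 6/13.

0.462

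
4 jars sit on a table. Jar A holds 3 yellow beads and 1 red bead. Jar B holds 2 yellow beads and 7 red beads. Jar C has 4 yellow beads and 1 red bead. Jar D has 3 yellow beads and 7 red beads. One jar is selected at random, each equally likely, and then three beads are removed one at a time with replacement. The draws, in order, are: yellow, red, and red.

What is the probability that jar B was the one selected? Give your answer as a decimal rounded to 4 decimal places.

0.3731

Compute the likelihood of the observed sequence for each case: P(data | jar A) = (3/4)(1/4)(1/4) = 0.046875; P(data | jar B) = (2/9)(7/9)(7/9) = 0.13443; P(data | jar C) = (4/5)(1/5)(1/5) = 0.032; P(data | jar D) = (3/10)(7/10)(7/10) = 0.147.
Weighting by the prior gives 1/4 · 0.046875 = 0.011719, 1/4 · 0.13443 = 0.033608, 1/4 · 0.032 = 0.008, 1/4 · 0.147 = 0.03675; summing to 0.090076.
So P(jar B | data) = (0.033608) / (0.090076) = 0.3731.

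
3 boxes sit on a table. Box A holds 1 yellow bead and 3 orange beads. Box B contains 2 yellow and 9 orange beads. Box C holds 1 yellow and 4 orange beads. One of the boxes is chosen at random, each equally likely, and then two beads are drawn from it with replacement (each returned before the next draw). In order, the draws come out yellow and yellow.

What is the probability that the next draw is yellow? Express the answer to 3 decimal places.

0.219

For each hypothesis, P(data | H) works out to: P(data | box A) = (1/4)(1/4) = 0.0625; P(data | box B) = (2/11)(2/11) = 0.033058; P(data | box C) = (1/5)(1/5) = 0.04.
Multiplying each by its prior: 1/3 · 0.0625 = 0.020833, 1/3 · 0.033058 = 0.011019, 1/3 · 0.04 = 0.013333; these sum to 0.045186.
Dividing through by the total gives posterior P(box A | data) = 0.46106, P(box B | data) = 0.24387, P(box C | data) = 0.29508.
The predictive probability is P(yellow next | data) = (1/4)(0.46106) + (2/11)(0.24387) + (1/5)(0.29508) = 0.21862.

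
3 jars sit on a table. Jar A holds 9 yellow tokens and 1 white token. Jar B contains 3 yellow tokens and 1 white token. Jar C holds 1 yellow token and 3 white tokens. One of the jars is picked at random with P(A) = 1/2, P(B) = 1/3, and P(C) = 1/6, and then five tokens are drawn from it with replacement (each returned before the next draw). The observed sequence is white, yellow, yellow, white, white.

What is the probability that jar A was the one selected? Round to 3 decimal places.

Compute the likelihood of the observed sequence for each case: P(data | jar A) = (1/10)(9/10)(9/10)(1/10)(1/10) = 0.00081; P(data | jar B) = (1/4)(3/4)(3/4)(1/4)(1/4) = 0.0087891; P(data | jar C) = (3/4)(1/4)(1/4)(3/4)(3/4) = 0.026367.
Multiplying each by its prior: 1/2 · 0.00081 = 0.000405, 1/3 · 0.0087891 = 0.0029297, 1/6 · 0.026367 = 0.0043945; these sum to 0.0077292.
By Bayes' rule, P(jar A | data) = (0.000405) / (0.0077292) = 0.052399.

0.052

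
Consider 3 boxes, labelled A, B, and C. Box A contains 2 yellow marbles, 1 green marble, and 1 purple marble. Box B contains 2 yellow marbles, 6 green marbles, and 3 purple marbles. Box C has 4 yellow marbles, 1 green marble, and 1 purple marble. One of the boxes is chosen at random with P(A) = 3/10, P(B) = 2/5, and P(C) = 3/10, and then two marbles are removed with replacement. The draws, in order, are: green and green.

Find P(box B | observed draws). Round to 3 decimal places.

0.815

The likelihood of the observed sequence under each hypothesis: P(data | box A) = (1/4)(1/4) = 0.0625; P(data | box B) = (6/11)(6/11) = 0.29752; P(data | box C) = (1/6)(1/6) = 0.027778.
The prior-weighted likelihoods are 3/10 · 0.0625 = 0.01875, 2/5 · 0.29752 = 0.11901, 3/10 · 0.027778 = 0.0083333; these sum to 0.14609.
Therefore the posterior P(box B | data) = (0.11901) / (0.14609) = 0.81461.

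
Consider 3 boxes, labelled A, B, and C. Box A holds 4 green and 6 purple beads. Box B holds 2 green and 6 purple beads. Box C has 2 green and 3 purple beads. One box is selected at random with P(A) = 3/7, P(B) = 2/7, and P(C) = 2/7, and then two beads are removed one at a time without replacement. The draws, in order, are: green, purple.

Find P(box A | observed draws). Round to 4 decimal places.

For each hypothesis, P(data | H) works out to: P(data | box A) = (4/10)(6/9) = 4/15; P(data | box B) = (2/8)(6/7) = 3/14; P(data | box C) = (2/5)(3/4) = 3/10.
The prior-weighted likelihoods are 3/7 · 4/15 = 4/35, 2/7 · 3/14 = 3/49, 2/7 · 3/10 = 3/35; with total 64/245.
Hence P(box A | data) = (4/35) / (64/245) = 7/16.

0.4375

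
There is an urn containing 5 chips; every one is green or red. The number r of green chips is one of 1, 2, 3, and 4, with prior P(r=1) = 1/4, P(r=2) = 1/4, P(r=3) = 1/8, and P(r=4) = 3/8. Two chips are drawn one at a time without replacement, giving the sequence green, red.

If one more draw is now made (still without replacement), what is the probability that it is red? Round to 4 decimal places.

For each hypothesis, P(data | H) works out to: P(data | r = 1) = (1/5)(4/4) = 1/5; P(data | r = 2) = (2/5)(3/4) = 3/10; P(data | r = 3) = (3/5)(2/4) = 3/10; P(data | r = 4) = (4/5)(1/4) = 1/5.
Weighting by the prior gives 1/4 · 1/5 = 1/20, 1/4 · 3/10 = 3/40, 1/8 · 3/10 = 3/80, 3/8 · 1/5 = 3/40; these sum to 19/80.
Dividing through by the total gives posterior P(r = 1 | data) = 4/19, P(r = 2 | data) = 6/19, P(r = 3 | data) = 3/19, P(r = 4 | data) = 6/19.
The predictive probability is P(red next | data) = (1)(4/19) + (2/3)(6/19) + (1/3)(3/19) + (0)(6/19) = 9/19.

0.4737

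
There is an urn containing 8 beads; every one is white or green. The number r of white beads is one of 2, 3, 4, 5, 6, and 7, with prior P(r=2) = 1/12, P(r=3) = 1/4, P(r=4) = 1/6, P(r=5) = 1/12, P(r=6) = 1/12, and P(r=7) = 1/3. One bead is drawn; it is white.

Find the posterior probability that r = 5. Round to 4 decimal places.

The likelihood of this draw under each hypothesis: P(data | r = 2) = (2/8) = 1/4; P(data | r = 3) = (3/8) = 3/8; P(data | r = 4) = (4/8) = 1/2; P(data | r = 5) = (5/8) = 5/8; P(data | r = 6) = (6/8) = 3/4; P(data | r = 7) = (7/8) = 7/8.
Weighting by the prior gives 1/12 · 1/4 = 1/48, 1/4 · 3/8 = 3/32, 1/6 · 1/2 = 1/12, 1/12 · 5/8 = 5/96, 1/12 · 3/4 = 1/16, 1/3 · 7/8 = 7/24; summing to 29/48.
By Bayes' rule, P(r = 5 | data) = (5/96) / (29/48) = 5/58.

0.0862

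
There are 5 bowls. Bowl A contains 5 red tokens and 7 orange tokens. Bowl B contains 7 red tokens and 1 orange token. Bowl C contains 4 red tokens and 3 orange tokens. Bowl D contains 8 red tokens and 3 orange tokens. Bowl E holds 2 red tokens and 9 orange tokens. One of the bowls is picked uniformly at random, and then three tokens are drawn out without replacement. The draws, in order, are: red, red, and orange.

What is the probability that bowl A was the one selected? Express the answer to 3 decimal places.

Compute the likelihood of the observed sequence for each case: P(data | bowl A) = (5/12)(4/11)(7/10) = 0.10606; P(data | bowl B) = (7/8)(6/7)(1/6) = 0.125; P(data | bowl C) = (4/7)(3/6)(3/5) = 0.17143; P(data | bowl D) = (8/11)(7/10)(3/9) = 0.1697; P(data | bowl E) = (2/11)(1/10)(9/9) = 0.018182.
The prior-weighted likelihoods are 1/5 · 0.10606 = 0.021212, 1/5 · 0.125 = 0.025, 1/5 · 0.17143 = 0.034286, 1/5 · 0.1697 = 0.033939, 1/5 · 0.018182 = 0.0036364; with total 0.11807.
Therefore the posterior P(bowl A | data) = (0.021212) / (0.11807) = 0.17965.

0.180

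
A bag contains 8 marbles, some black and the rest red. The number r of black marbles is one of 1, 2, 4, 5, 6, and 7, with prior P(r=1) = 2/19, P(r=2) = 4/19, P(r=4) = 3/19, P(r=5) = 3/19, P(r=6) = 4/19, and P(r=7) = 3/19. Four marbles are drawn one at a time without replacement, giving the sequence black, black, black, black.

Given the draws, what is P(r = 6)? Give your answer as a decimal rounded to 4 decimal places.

The likelihood of the observed sequence under each hypothesis: P(data | r = 1) = (1/8)(0/7) = 0; P(data | r = 2) = (2/8)(1/7)(0/6) = 0; P(data | r = 4) = (4/8)(3/7)(2/6)(1/5) = 0.014286; P(data | r = 5) = (5/8)(4/7)(3/6)(2/5) = 0.071429; P(data | r = 6) = (6/8)(5/7)(4/6)(3/5) = 0.21429; P(data | r = 7) = (7/8)(6/7)(5/6)(4/5) = 0.5.
Multiplying each by its prior: 2/19 · 0 = 0, 4/19 · 0 = 0, 3/19 · 0.014286 = 0.0022556, 3/19 · 0.071429 = 0.011278, 4/19 · 0.21429 = 0.045113, 3/19 · 0.5 = 0.078947; summing to 0.13759.
So P(r = 6 | data) = (0.045113) / (0.13759) = 0.32787.

0.3279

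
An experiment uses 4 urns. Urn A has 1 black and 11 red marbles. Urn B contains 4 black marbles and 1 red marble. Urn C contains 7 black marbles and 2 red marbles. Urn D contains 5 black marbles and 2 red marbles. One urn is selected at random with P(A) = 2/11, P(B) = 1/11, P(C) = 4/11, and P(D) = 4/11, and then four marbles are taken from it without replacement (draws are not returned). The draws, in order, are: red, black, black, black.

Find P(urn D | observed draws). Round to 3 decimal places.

0.431

Compute the likelihood of the observed sequence for each case: P(data | urn A) = (11/12)(1/11)(0/10) = 0; P(data | urn B) = (1/5)(4/4)(3/3)(2/2) = 1/5; P(data | urn C) = (2/9)(7/8)(6/7)(5/6) = 5/36; P(data | urn D) = (2/7)(5/6)(4/5)(3/4) = 1/7.
The prior-weighted likelihoods are 2/11 · 0 = 0, 1/11 · 1/5 = 1/55, 4/11 · 5/36 = 5/99, 4/11 · 1/7 = 4/77; summing to 38/315.
Therefore the posterior P(urn D | data) = (4/77) / (38/315) = 90/209.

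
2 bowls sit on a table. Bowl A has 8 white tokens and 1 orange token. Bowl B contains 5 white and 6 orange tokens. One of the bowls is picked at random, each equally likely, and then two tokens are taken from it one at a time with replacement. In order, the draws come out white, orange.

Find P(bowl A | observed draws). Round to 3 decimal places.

0.285

For each hypothesis, P(data | H) works out to: P(data | bowl A) = (8/9)(1/9) = 0.098765; P(data | bowl B) = (5/11)(6/11) = 0.24793.
Multiplying each by its prior: 1/2 · 0.098765 = 0.049383, 1/2 · 0.24793 = 0.12397; with total 0.17335.
Hence P(bowl A | data) = (0.049383) / (0.17335) = 0.28487.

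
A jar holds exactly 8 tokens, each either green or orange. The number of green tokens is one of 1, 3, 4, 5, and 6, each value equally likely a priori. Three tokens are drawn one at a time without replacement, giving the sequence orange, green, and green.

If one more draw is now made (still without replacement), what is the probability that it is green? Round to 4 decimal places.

0.5515

The likelihood of the observed sequence under each hypothesis: P(data | r = 1) = (7/8)(1/7)(0/6) = 0; P(data | r = 3) = (5/8)(3/7)(2/6) = 5/56; P(data | r = 4) = (4/8)(4/7)(3/6) = 1/7; P(data | r = 5) = (3/8)(5/7)(4/6) = 5/28; P(data | r = 6) = (2/8)(6/7)(5/6) = 5/28.
Multiplying each by its prior: 1/5 · 0 = 0, 1/5 · 5/56 = 1/56, 1/5 · 1/7 = 1/35, 1/5 · 5/28 = 1/28, 1/5 · 5/28 = 1/28; with total 33/280.
Dividing through by the total gives posterior P(r = 1 | data) = 0, P(r = 3 | data) = 5/33, P(r = 4 | data) = 8/33, P(r = 5 | data) = 10/33, P(r = 6 | data) = 10/33.
The predictive probability is P(green next | data) = (1/5)(5/33) + (2/5)(8/33) + (3/5)(10/33) + (4/5)(10/33) = 91/165.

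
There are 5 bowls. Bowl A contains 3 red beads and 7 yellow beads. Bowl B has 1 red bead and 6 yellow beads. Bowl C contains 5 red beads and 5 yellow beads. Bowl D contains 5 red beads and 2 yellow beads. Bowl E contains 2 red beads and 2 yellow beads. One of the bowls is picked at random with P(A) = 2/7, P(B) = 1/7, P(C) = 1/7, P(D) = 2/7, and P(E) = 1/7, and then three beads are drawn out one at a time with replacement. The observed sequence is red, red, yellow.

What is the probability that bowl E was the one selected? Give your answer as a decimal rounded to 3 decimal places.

Compute the likelihood of the observed sequence for each case: P(data | bowl A) = (3/10)(3/10)(7/10) = 0.063; P(data | bowl B) = (1/7)(1/7)(6/7) = 0.017493; P(data | bowl C) = (5/10)(5/10)(5/10) = 0.125; P(data | bowl D) = (5/7)(5/7)(2/7) = 0.14577; P(data | bowl E) = (2/4)(2/4)(2/4) = 0.125.
The prior-weighted likelihoods are 2/7 · 0.063 = 0.018, 1/7 · 0.017493 = 0.002499, 1/7 · 0.125 = 0.017857, 2/7 · 0.14577 = 0.041649, 1/7 · 0.125 = 0.017857; these sum to 0.097863.
So P(bowl E | data) = (0.017857) / (0.097863) = 0.18247.

0.182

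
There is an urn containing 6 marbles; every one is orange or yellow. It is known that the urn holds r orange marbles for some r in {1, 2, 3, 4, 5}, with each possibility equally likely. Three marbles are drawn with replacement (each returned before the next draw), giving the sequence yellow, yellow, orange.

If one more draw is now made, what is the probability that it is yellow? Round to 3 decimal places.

The likelihood of the observed sequence under each hypothesis: P(data | r = 1) = (5/6)(5/6)(1/6) = 25/216; P(data | r = 2) = (4/6)(4/6)(2/6) = 4/27; P(data | r = 3) = (3/6)(3/6)(3/6) = 1/8; P(data | r = 4) = (2/6)(2/6)(4/6) = 2/27; P(data | r = 5) = (1/6)(1/6)(5/6) = 5/216.
The prior-weighted likelihoods are 1/5 · 25/216 = 5/216, 1/5 · 4/27 = 4/135, 1/5 · 1/8 = 1/40, 1/5 · 2/27 = 2/135, 1/5 · 5/216 = 1/216; these sum to 7/72.
Normalising, the posterior is P(r = 1 | data) = 5/21, P(r = 2 | data) = 32/105, P(r = 3 | data) = 9/35, P(r = 4 | data) = 16/105, P(r = 5 | data) = 1/21.
So P(yellow next | data) = Σ P(yellow next | H) P(H | data) = (5/6)(5/21) + (2/3)(32/105) + (1/2)(9/35) + (1/3)(16/105) + (1/6)(1/21) = 53/90.

0.589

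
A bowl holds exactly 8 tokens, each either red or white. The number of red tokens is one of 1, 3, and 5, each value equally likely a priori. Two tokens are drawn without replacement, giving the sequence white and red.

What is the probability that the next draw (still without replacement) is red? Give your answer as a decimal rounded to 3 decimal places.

Compute the likelihood of the observed sequence for each case: P(data | r = 1) = (7/8)(1/7) = 1/8; P(data | r = 3) = (5/8)(3/7) = 15/56; P(data | r = 5) = (3/8)(5/7) = 15/56.
The prior-weighted likelihoods are 1/3 · 1/8 = 1/24, 1/3 · 15/56 = 5/56, 1/3 · 15/56 = 5/56; these sum to 37/168.
Dividing through by the total gives posterior P(r = 1 | data) = 7/37, P(r = 3 | data) = 15/37, P(r = 5 | data) = 15/37.
The predictive probability is P(red next | data) = (0)(7/37) + (1/3)(15/37) + (2/3)(15/37) = 15/37.

0.405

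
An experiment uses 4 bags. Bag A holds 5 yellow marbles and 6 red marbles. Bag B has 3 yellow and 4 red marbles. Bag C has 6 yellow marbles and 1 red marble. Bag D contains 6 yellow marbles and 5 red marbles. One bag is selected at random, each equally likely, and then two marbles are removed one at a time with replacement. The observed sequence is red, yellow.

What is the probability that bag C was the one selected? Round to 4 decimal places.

0.1419

Under each hypothesis, the probability of the observed sequence is: P(data | bag A) = (6/11)(5/11) = 0.24793; P(data | bag B) = (4/7)(3/7) = 0.2449; P(data | bag C) = (1/7)(6/7) = 0.12245; P(data | bag D) = (5/11)(6/11) = 0.24793.
Multiplying each by its prior: 1/4 · 0.24793 = 0.061983, 1/4 · 0.2449 = 0.061224, 1/4 · 0.12245 = 0.030612, 1/4 · 0.24793 = 0.061983; these sum to 0.2158.
By Bayes' rule, P(bag C | data) = (0.030612) / (0.2158) = 0.14185.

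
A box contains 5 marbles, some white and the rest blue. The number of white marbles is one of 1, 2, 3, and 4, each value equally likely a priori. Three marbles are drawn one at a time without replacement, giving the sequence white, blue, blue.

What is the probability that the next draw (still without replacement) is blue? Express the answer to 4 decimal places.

0.6000

Under each hypothesis, the probability of the observed sequence is: P(data | r = 1) = (1/5)(4/4)(3/3) = 1/5; P(data | r = 2) = (2/5)(3/4)(2/3) = 1/5; P(data | r = 3) = (3/5)(2/4)(1/3) = 1/10; P(data | r = 4) = (4/5)(1/4)(0/3) = 0.
Weighting by the prior gives 1/4 · 1/5 = 1/20, 1/4 · 1/5 = 1/20, 1/4 · 1/10 = 1/40, 1/4 · 0 = 0; with total 1/8.
Dividing through by the total gives posterior P(r = 1 | data) = 2/5, P(r = 2 | data) = 2/5, P(r = 3 | data) = 1/5, P(r = 4 | data) = 0.
So P(blue next | data) = Σ P(blue next | H) P(H | data) = (1)(2/5) + (1/2)(2/5) + (0)(1/5) = 3/5.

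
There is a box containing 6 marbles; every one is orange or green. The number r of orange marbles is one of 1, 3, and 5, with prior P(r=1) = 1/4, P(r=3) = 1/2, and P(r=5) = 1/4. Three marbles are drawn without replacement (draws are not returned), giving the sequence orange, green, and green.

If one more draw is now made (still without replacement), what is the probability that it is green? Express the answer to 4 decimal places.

0.5714

For each hypothesis, P(data | H) works out to: P(data | r = 1) = (1/6)(5/5)(4/4) = 1/6; P(data | r = 3) = (3/6)(3/5)(2/4) = 3/20; P(data | r = 5) = (5/6)(1/5)(0/4) = 0.
Weighting by the prior gives 1/4 · 1/6 = 1/24, 1/2 · 3/20 = 3/40, 1/4 · 0 = 0; summing to 7/60.
Normalising, the posterior is P(r = 1 | data) = 5/14, P(r = 3 | data) = 9/14, P(r = 5 | data) = 0.
The predictive probability is P(green next | data) = (1)(5/14) + (1/3)(9/14) = 4/7.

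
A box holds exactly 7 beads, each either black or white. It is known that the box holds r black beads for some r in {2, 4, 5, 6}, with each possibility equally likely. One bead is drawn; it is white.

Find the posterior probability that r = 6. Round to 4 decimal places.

The likelihood of this draw under each hypothesis: P(data | r = 2) = (5/7) = 5/7; P(data | r = 4) = (3/7) = 3/7; P(data | r = 5) = (2/7) = 2/7; P(data | r = 6) = (1/7) = 1/7.
Multiplying each by its prior: 1/4 · 5/7 = 5/28, 1/4 · 3/7 = 3/28, 1/4 · 2/7 = 1/14, 1/4 · 1/7 = 1/28; these sum to 11/28.
So P(r = 6 | data) = (1/28) / (11/28) = 1/11.

0.0909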